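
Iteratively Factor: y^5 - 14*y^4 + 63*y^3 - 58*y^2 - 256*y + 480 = (y - 4)*(y^4 - 10*y^3 + 23*y^2 + 34*y - 120) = (y - 4)*(y - 3)*(y^3 - 7*y^2 + 2*y + 40) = (y - 4)^2*(y - 3)*(y^2 - 3*y - 10) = (y - 4)^2*(y - 3)*(y + 2)*(y - 5)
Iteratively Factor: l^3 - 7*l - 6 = (l + 1)*(l^2 - l - 6) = (l - 3)*(l + 1)*(l + 2)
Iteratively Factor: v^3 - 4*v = (v - 2)*(v^2 + 2*v) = (v - 2)*(v + 2)*(v)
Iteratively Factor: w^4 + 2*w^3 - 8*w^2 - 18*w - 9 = (w + 1)*(w^3 + w^2 - 9*w - 9) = (w + 1)*(w + 3)*(w^2 - 2*w - 3) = (w + 1)^2*(w + 3)*(w - 3)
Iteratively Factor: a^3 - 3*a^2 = (a)*(a^2 - 3*a) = a^2*(a - 3)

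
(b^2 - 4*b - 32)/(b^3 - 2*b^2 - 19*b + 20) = (b - 8)/(b^2 - 6*b + 5)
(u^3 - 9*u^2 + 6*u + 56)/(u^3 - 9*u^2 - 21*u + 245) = (u^2 - 2*u - 8)/(u^2 - 2*u - 35)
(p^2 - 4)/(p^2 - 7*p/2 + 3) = 2*(p + 2)/(2*p - 3)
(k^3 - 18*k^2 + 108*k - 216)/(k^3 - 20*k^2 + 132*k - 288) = (k - 6)/(k - 8)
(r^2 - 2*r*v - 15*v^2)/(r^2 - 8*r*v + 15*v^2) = (r + 3*v)/(r - 3*v)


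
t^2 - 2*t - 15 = (t - 5)*(t + 3)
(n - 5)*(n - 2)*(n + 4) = n^3 - 3*n^2 - 18*n + 40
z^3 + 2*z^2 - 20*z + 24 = (z - 2)^2*(z + 6)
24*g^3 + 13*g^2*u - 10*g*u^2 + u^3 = (-8*g + u)*(-3*g + u)*(g + u)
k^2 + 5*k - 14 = (k - 2)*(k + 7)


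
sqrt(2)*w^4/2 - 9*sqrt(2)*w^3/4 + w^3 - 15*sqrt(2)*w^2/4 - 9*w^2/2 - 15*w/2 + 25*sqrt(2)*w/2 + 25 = (w - 5)*(w - 2)*(w + 5/2)*(sqrt(2)*w/2 + 1)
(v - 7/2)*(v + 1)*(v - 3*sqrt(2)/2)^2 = v^4 - 3*sqrt(2)*v^3 - 5*v^3/2 + v^2 + 15*sqrt(2)*v^2/2 - 45*v/4 + 21*sqrt(2)*v/2 - 63/4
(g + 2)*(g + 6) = g^2 + 8*g + 12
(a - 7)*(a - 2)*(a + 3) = a^3 - 6*a^2 - 13*a + 42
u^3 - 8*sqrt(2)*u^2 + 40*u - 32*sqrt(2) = (u - 4*sqrt(2))*(u - 2*sqrt(2))^2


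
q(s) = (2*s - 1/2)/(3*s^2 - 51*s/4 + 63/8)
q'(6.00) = -0.12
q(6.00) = 0.29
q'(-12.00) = 0.00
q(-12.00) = -0.04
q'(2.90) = -2.16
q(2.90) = -1.37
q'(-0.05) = 0.13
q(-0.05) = -0.07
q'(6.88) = -0.07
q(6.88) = 0.21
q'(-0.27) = 0.06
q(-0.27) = -0.09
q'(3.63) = -46.61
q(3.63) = 6.02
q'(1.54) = -0.01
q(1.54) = -0.56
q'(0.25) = 0.41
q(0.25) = 0.00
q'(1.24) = 0.35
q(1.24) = -0.60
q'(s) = (51/4 - 6*s)*(2*s - 1/2)/(3*s^2 - 51*s/4 + 63/8)^2 + 2/(3*s^2 - 51*s/4 + 63/8)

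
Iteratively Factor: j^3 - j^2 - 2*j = (j - 2)*(j^2 + j) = (j - 2)*(j + 1)*(j)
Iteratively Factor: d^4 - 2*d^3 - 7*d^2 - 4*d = (d)*(d^3 - 2*d^2 - 7*d - 4) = d*(d + 1)*(d^2 - 3*d - 4) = d*(d + 1)^2*(d - 4)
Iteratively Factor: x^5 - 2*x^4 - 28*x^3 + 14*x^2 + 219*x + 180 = (x + 3)*(x^4 - 5*x^3 - 13*x^2 + 53*x + 60) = (x + 1)*(x + 3)*(x^3 - 6*x^2 - 7*x + 60) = (x + 1)*(x + 3)^2*(x^2 - 9*x + 20) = (x - 5)*(x + 1)*(x + 3)^2*(x - 4)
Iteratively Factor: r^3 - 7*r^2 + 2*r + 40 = (r - 4)*(r^2 - 3*r - 10) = (r - 4)*(r + 2)*(r - 5)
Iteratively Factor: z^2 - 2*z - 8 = (z - 4)*(z + 2)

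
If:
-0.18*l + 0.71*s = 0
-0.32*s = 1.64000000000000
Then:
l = -20.22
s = -5.12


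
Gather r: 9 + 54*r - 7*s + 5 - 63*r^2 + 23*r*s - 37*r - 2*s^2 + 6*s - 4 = -63*r^2 + r*(23*s + 17) - 2*s^2 - s + 10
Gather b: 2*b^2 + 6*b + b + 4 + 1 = 2*b^2 + 7*b + 5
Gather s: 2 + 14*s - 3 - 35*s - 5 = -21*s - 6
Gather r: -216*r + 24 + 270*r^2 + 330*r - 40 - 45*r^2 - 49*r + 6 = 225*r^2 + 65*r - 10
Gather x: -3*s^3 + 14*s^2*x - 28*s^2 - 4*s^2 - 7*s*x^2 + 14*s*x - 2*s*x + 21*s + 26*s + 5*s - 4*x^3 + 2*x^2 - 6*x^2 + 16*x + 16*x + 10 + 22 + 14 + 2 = -3*s^3 - 32*s^2 + 52*s - 4*x^3 + x^2*(-7*s - 4) + x*(14*s^2 + 12*s + 32) + 48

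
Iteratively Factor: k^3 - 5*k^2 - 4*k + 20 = (k + 2)*(k^2 - 7*k + 10) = (k - 5)*(k + 2)*(k - 2)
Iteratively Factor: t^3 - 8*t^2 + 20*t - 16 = (t - 2)*(t^2 - 6*t + 8) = (t - 2)^2*(t - 4)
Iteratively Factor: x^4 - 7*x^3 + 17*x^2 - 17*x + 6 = (x - 1)*(x^3 - 6*x^2 + 11*x - 6) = (x - 2)*(x - 1)*(x^2 - 4*x + 3) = (x - 2)*(x - 1)^2*(x - 3)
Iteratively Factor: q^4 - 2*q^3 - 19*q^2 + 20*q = (q - 1)*(q^3 - q^2 - 20*q) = q*(q - 1)*(q^2 - q - 20) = q*(q - 1)*(q + 4)*(q - 5)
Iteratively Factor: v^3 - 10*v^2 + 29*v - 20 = (v - 4)*(v^2 - 6*v + 5) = (v - 5)*(v - 4)*(v - 1)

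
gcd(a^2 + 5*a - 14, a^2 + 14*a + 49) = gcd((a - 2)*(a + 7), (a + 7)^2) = a + 7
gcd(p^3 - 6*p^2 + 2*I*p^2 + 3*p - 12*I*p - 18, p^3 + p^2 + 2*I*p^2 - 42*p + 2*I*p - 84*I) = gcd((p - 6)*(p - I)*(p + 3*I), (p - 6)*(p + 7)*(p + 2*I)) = p - 6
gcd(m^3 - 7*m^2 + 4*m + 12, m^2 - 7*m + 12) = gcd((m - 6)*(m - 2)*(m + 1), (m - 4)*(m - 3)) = 1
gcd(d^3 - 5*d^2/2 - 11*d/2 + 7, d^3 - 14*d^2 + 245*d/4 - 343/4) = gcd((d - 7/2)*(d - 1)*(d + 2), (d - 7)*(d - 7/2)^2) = d - 7/2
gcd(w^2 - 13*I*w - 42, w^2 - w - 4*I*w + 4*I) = 1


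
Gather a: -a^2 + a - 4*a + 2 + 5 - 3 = -a^2 - 3*a + 4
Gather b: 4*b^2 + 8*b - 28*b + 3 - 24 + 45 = 4*b^2 - 20*b + 24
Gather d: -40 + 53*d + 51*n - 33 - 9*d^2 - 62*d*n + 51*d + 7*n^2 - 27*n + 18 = -9*d^2 + d*(104 - 62*n) + 7*n^2 + 24*n - 55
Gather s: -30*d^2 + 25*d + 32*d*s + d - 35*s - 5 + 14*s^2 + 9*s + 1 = -30*d^2 + 26*d + 14*s^2 + s*(32*d - 26) - 4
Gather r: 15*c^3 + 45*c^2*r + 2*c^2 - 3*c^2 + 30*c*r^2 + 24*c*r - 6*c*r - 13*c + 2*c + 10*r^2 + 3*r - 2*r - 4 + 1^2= 15*c^3 - c^2 - 11*c + r^2*(30*c + 10) + r*(45*c^2 + 18*c + 1) - 3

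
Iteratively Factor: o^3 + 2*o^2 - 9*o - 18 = (o + 3)*(o^2 - o - 6) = (o - 3)*(o + 3)*(o + 2)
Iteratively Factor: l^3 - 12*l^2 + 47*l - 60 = (l - 3)*(l^2 - 9*l + 20) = (l - 4)*(l - 3)*(l - 5)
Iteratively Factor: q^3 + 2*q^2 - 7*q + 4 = (q + 4)*(q^2 - 2*q + 1) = (q - 1)*(q + 4)*(q - 1)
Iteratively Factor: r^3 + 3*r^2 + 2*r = (r + 2)*(r^2 + r) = (r + 1)*(r + 2)*(r)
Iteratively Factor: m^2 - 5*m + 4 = (m - 4)*(m - 1)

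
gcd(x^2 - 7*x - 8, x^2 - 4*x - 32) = x - 8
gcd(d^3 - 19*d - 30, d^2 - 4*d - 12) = d + 2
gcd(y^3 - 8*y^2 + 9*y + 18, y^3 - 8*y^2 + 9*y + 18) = y^3 - 8*y^2 + 9*y + 18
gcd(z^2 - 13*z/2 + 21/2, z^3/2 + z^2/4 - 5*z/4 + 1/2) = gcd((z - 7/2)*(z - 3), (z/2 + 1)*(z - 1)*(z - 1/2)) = 1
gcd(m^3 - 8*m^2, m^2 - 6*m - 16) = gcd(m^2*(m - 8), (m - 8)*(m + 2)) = m - 8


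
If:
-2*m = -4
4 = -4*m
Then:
No Solution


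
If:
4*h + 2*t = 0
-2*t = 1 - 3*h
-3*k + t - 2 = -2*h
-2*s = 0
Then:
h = 1/7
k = -2/3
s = 0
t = -2/7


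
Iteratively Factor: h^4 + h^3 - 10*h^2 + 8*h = (h - 1)*(h^3 + 2*h^2 - 8*h) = h*(h - 1)*(h^2 + 2*h - 8) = h*(h - 1)*(h + 4)*(h - 2)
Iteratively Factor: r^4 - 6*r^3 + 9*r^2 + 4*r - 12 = (r - 2)*(r^3 - 4*r^2 + r + 6) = (r - 2)^2*(r^2 - 2*r - 3) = (r - 2)^2*(r + 1)*(r - 3)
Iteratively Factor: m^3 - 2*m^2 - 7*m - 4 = (m - 4)*(m^2 + 2*m + 1) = (m - 4)*(m + 1)*(m + 1)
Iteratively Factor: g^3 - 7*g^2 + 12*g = (g - 3)*(g^2 - 4*g) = g*(g - 3)*(g - 4)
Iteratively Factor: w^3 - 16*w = (w + 4)*(w^2 - 4*w) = (w - 4)*(w + 4)*(w)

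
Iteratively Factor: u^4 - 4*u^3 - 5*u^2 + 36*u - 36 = (u + 3)*(u^3 - 7*u^2 + 16*u - 12) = (u - 2)*(u + 3)*(u^2 - 5*u + 6) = (u - 3)*(u - 2)*(u + 3)*(u - 2)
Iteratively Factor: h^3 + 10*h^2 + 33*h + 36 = (h + 3)*(h^2 + 7*h + 12) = (h + 3)^2*(h + 4)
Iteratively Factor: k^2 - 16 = (k + 4)*(k - 4)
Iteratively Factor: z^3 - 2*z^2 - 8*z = (z)*(z^2 - 2*z - 8) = z*(z + 2)*(z - 4)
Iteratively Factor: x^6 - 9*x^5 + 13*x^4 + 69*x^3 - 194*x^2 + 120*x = (x - 2)*(x^5 - 7*x^4 - x^3 + 67*x^2 - 60*x) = (x - 4)*(x - 2)*(x^4 - 3*x^3 - 13*x^2 + 15*x) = (x - 5)*(x - 4)*(x - 2)*(x^3 + 2*x^2 - 3*x) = (x - 5)*(x - 4)*(x - 2)*(x - 1)*(x^2 + 3*x) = (x - 5)*(x - 4)*(x - 2)*(x - 1)*(x + 3)*(x)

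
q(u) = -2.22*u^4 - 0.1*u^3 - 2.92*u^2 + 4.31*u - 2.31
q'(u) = -8.88*u^3 - 0.3*u^2 - 5.84*u + 4.31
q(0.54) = -1.04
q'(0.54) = -0.33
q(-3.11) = -248.63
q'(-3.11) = 286.68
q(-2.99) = -216.06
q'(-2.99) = 256.46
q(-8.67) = -12737.81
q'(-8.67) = 5819.62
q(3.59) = -397.85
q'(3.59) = -431.38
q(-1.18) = -15.60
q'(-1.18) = 25.37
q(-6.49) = -4064.44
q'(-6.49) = 2457.01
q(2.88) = -169.24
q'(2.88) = -227.12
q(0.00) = -2.31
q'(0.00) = 4.31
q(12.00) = -46577.79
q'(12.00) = -15453.61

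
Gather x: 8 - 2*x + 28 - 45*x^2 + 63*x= -45*x^2 + 61*x + 36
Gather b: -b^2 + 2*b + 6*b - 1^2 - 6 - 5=-b^2 + 8*b - 12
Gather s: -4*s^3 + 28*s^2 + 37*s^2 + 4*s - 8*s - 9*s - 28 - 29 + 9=-4*s^3 + 65*s^2 - 13*s - 48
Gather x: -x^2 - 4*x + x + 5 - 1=-x^2 - 3*x + 4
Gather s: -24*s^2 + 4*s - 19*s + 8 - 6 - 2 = -24*s^2 - 15*s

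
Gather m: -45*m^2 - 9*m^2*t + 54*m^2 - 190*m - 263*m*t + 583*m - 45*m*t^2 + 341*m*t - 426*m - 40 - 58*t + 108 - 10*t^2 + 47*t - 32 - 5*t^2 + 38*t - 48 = m^2*(9 - 9*t) + m*(-45*t^2 + 78*t - 33) - 15*t^2 + 27*t - 12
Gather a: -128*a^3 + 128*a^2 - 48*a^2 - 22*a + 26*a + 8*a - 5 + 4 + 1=-128*a^3 + 80*a^2 + 12*a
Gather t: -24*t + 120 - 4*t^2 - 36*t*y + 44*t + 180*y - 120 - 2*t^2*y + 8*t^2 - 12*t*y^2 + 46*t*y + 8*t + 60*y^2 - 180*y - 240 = t^2*(4 - 2*y) + t*(-12*y^2 + 10*y + 28) + 60*y^2 - 240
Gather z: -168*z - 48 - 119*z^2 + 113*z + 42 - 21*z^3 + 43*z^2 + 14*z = -21*z^3 - 76*z^2 - 41*z - 6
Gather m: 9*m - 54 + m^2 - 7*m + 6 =m^2 + 2*m - 48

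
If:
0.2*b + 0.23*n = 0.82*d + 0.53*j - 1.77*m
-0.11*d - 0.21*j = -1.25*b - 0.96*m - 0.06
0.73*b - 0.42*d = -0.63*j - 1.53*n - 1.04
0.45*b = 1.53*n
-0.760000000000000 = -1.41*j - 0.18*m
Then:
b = -0.55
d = 1.55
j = 0.42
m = 0.93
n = -0.16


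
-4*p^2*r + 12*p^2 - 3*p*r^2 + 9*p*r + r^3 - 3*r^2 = (-4*p + r)*(p + r)*(r - 3)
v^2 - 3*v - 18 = (v - 6)*(v + 3)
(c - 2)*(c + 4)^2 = c^3 + 6*c^2 - 32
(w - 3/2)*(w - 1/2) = w^2 - 2*w + 3/4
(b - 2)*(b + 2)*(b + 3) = b^3 + 3*b^2 - 4*b - 12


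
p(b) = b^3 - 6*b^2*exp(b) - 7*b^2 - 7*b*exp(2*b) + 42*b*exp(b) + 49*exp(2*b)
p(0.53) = 163.86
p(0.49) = 151.10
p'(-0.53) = 56.73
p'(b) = -6*b^2*exp(b) + 3*b^2 - 14*b*exp(2*b) + 30*b*exp(b) - 14*b + 91*exp(2*b) + 42*exp(b)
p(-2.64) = -77.74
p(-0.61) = -2.24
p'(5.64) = 959566.09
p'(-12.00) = 599.99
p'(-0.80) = 40.12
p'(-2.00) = 36.50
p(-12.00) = -2736.01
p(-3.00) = -98.79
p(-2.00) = -49.46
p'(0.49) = 308.25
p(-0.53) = 2.05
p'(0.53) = 330.17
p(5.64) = 767096.74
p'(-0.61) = 50.71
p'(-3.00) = 64.25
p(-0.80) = -10.79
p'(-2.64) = 52.88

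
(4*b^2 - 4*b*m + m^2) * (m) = 4*b^2*m - 4*b*m^2 + m^3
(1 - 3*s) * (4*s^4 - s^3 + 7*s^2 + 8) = -12*s^5 + 7*s^4 - 22*s^3 + 7*s^2 - 24*s + 8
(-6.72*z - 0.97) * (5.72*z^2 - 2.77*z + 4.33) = -38.4384*z^3 + 13.066*z^2 - 26.4107*z - 4.2001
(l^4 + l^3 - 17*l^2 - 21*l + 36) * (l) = l^5 + l^4 - 17*l^3 - 21*l^2 + 36*l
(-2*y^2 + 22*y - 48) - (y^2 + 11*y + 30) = -3*y^2 + 11*y - 78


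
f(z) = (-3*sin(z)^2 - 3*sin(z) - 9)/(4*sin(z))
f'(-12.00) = 5.96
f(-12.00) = -5.35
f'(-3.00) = -111.11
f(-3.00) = 15.30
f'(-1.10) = 0.94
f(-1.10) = 2.44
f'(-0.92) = 1.70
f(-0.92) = 2.67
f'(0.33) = 19.56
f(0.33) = -7.94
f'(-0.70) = 3.57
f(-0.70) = 3.23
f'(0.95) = 1.54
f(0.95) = -4.13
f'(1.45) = 0.18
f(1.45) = -3.76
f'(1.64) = -0.10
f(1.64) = -3.75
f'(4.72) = 0.01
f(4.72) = 2.25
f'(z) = (-6*sin(z)*cos(z) - 3*cos(z))/(4*sin(z)) - (-3*sin(z)^2 - 3*sin(z) - 9)*cos(z)/(4*sin(z)^2)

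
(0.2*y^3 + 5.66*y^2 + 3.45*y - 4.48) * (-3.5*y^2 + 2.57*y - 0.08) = -0.7*y^5 - 19.296*y^4 + 2.4552*y^3 + 24.0937*y^2 - 11.7896*y + 0.3584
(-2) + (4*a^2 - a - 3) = 4*a^2 - a - 5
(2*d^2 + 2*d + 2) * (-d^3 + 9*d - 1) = -2*d^5 - 2*d^4 + 16*d^3 + 16*d^2 + 16*d - 2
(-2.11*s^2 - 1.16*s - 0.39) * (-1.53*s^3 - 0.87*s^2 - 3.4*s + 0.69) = 3.2283*s^5 + 3.6105*s^4 + 8.7799*s^3 + 2.8274*s^2 + 0.5256*s - 0.2691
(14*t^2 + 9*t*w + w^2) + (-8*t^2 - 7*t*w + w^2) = 6*t^2 + 2*t*w + 2*w^2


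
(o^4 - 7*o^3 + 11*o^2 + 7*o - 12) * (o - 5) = o^5 - 12*o^4 + 46*o^3 - 48*o^2 - 47*o + 60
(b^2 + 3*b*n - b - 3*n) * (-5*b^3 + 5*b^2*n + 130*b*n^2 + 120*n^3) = -5*b^5 - 10*b^4*n + 5*b^4 + 145*b^3*n^2 + 10*b^3*n + 510*b^2*n^3 - 145*b^2*n^2 + 360*b*n^4 - 510*b*n^3 - 360*n^4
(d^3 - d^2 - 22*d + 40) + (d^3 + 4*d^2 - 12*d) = 2*d^3 + 3*d^2 - 34*d + 40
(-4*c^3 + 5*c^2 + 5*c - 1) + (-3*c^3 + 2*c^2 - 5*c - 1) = -7*c^3 + 7*c^2 - 2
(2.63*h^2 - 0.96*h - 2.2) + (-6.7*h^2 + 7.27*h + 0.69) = -4.07*h^2 + 6.31*h - 1.51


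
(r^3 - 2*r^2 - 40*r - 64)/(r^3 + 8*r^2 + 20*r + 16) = (r - 8)/(r + 2)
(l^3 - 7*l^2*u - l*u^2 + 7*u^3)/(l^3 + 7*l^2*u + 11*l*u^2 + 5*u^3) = (l^2 - 8*l*u + 7*u^2)/(l^2 + 6*l*u + 5*u^2)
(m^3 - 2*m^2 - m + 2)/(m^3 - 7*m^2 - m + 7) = (m - 2)/(m - 7)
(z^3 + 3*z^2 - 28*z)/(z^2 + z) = (z^2 + 3*z - 28)/(z + 1)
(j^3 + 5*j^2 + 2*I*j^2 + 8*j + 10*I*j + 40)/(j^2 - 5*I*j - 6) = (j^2 + j*(5 + 4*I) + 20*I)/(j - 3*I)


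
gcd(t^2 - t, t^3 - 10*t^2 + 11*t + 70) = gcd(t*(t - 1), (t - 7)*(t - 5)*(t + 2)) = 1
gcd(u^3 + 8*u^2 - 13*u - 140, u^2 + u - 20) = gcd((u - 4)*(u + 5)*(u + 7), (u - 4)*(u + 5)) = u^2 + u - 20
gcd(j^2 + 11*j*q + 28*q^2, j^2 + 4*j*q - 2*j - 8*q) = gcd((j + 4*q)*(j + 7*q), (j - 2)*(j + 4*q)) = j + 4*q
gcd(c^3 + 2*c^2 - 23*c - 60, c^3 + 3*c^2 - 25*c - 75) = c^2 - 2*c - 15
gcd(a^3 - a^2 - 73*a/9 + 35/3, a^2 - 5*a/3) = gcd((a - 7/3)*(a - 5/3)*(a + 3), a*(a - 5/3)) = a - 5/3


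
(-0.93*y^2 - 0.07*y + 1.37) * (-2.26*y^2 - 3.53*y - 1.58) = 2.1018*y^4 + 3.4411*y^3 - 1.3797*y^2 - 4.7255*y - 2.1646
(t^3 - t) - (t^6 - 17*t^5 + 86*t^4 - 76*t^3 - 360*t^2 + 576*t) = -t^6 + 17*t^5 - 86*t^4 + 77*t^3 + 360*t^2 - 577*t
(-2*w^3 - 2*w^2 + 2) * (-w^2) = 2*w^5 + 2*w^4 - 2*w^2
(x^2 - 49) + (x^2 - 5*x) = 2*x^2 - 5*x - 49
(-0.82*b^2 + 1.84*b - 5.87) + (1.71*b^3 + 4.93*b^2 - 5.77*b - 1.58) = 1.71*b^3 + 4.11*b^2 - 3.93*b - 7.45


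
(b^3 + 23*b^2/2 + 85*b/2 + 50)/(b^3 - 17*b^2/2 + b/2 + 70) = (b^2 + 9*b + 20)/(b^2 - 11*b + 28)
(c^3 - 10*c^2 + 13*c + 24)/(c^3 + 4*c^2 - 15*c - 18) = (c - 8)/(c + 6)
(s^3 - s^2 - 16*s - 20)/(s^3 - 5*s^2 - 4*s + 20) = (s + 2)/(s - 2)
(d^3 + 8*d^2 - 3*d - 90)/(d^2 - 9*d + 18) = (d^2 + 11*d + 30)/(d - 6)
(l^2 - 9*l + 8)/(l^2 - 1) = (l - 8)/(l + 1)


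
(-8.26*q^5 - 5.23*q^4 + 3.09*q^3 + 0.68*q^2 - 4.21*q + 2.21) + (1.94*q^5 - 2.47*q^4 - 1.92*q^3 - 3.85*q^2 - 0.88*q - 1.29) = -6.32*q^5 - 7.7*q^4 + 1.17*q^3 - 3.17*q^2 - 5.09*q + 0.92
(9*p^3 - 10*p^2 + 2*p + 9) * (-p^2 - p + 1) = -9*p^5 + p^4 + 17*p^3 - 21*p^2 - 7*p + 9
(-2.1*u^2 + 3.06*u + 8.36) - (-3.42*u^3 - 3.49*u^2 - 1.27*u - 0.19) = 3.42*u^3 + 1.39*u^2 + 4.33*u + 8.55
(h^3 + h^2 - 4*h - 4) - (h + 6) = h^3 + h^2 - 5*h - 10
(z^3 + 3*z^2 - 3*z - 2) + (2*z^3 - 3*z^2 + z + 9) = 3*z^3 - 2*z + 7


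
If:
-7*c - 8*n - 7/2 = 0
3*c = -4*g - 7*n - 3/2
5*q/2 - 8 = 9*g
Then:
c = 16*q/45 - 737/450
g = 5*q/18 - 8/9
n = 224/225 - 14*q/45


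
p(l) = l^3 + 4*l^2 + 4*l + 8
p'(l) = 3*l^2 + 8*l + 4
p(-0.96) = 6.96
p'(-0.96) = -0.92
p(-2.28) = 7.82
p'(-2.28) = 1.36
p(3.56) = 118.05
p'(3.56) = 70.50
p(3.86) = 140.55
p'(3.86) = 79.58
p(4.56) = 204.23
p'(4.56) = 102.86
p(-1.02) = 7.02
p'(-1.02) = -1.04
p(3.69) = 127.47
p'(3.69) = 74.37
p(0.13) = 8.59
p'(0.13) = 5.09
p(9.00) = 1097.00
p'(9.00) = 319.00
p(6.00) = 392.00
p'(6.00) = 160.00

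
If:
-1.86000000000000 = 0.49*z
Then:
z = -3.80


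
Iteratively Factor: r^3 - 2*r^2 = (r)*(r^2 - 2*r) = r^2*(r - 2)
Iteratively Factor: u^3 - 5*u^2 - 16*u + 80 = (u - 4)*(u^2 - u - 20) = (u - 5)*(u - 4)*(u + 4)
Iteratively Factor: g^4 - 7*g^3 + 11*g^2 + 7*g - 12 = (g + 1)*(g^3 - 8*g^2 + 19*g - 12) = (g - 4)*(g + 1)*(g^2 - 4*g + 3) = (g - 4)*(g - 1)*(g + 1)*(g - 3)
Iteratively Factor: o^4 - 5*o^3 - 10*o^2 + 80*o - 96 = (o - 2)*(o^3 - 3*o^2 - 16*o + 48) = (o - 4)*(o - 2)*(o^2 + o - 12) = (o - 4)*(o - 3)*(o - 2)*(o + 4)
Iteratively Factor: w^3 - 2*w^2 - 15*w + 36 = (w - 3)*(w^2 + w - 12) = (w - 3)*(w + 4)*(w - 3)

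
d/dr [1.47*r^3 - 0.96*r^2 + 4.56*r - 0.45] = 4.41*r^2 - 1.92*r + 4.56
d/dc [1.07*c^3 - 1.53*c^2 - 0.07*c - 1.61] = 3.21*c^2 - 3.06*c - 0.07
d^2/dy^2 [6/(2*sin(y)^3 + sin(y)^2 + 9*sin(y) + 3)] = 6*(-36*sin(y)^6 - 22*sin(y)^5 + 8*sin(y)^4 + 59*sin(y)^3 + 45*sin(y)^2 + 45*sin(y) + 156)/(2*sin(y)^3 + sin(y)^2 + 9*sin(y) + 3)^3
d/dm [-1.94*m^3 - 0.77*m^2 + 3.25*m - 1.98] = -5.82*m^2 - 1.54*m + 3.25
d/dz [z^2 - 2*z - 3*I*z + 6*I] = 2*z - 2 - 3*I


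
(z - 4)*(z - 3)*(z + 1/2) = z^3 - 13*z^2/2 + 17*z/2 + 6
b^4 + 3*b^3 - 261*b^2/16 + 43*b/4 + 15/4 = (b - 2)*(b - 5/4)*(b + 1/4)*(b + 6)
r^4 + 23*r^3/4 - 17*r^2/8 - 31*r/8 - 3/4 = (r - 1)*(r + 1/4)*(r + 1/2)*(r + 6)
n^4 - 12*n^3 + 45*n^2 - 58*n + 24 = (n - 6)*(n - 4)*(n - 1)^2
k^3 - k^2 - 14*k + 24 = (k - 3)*(k - 2)*(k + 4)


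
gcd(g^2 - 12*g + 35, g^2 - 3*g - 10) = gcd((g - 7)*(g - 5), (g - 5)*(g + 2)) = g - 5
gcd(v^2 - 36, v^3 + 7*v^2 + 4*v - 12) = v + 6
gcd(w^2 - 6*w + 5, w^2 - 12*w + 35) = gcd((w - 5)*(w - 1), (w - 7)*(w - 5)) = w - 5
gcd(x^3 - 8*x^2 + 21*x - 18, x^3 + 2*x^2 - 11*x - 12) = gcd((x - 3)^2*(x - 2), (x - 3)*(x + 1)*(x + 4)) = x - 3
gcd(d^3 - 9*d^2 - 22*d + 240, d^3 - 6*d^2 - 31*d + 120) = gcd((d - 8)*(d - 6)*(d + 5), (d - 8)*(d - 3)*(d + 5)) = d^2 - 3*d - 40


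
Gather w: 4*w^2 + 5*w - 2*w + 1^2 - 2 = 4*w^2 + 3*w - 1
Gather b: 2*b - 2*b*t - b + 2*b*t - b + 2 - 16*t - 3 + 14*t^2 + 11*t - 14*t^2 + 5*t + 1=0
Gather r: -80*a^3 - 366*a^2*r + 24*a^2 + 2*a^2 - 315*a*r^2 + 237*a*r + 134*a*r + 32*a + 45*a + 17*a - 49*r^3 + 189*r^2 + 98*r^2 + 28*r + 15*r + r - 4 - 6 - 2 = -80*a^3 + 26*a^2 + 94*a - 49*r^3 + r^2*(287 - 315*a) + r*(-366*a^2 + 371*a + 44) - 12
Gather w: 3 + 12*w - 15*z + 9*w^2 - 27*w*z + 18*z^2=9*w^2 + w*(12 - 27*z) + 18*z^2 - 15*z + 3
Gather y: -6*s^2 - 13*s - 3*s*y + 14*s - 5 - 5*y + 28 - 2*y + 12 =-6*s^2 + s + y*(-3*s - 7) + 35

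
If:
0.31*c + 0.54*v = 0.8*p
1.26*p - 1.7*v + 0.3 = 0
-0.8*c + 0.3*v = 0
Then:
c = 0.17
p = 0.37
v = 0.45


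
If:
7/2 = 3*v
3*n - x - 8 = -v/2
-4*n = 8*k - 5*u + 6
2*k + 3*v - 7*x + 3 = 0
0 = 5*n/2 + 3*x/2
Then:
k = -601/48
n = 89/56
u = -1844/105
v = 7/6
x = -445/168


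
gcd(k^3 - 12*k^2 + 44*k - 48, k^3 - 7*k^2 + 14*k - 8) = k^2 - 6*k + 8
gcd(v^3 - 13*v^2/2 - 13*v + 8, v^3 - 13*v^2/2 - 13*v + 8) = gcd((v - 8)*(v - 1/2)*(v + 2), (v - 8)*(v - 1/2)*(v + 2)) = v^3 - 13*v^2/2 - 13*v + 8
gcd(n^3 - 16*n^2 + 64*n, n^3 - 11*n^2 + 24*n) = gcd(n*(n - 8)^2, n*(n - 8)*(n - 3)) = n^2 - 8*n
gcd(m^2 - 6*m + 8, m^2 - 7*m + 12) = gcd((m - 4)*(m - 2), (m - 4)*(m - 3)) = m - 4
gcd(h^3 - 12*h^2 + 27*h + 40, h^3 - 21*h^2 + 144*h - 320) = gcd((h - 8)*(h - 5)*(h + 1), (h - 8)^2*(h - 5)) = h^2 - 13*h + 40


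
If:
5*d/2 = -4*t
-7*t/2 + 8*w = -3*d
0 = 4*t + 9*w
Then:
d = 0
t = 0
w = 0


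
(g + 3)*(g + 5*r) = g^2 + 5*g*r + 3*g + 15*r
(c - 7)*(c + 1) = c^2 - 6*c - 7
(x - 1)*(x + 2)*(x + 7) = x^3 + 8*x^2 + 5*x - 14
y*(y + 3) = y^2 + 3*y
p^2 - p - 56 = (p - 8)*(p + 7)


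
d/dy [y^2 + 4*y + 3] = 2*y + 4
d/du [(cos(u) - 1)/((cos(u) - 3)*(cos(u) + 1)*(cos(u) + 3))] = 2*(-sin(u)^2*cos(u) + sin(u)^2 + 8)*sin(u)/((cos(u) - 3)^2*(cos(u) + 1)^2*(cos(u) + 3)^2)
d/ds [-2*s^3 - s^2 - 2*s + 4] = -6*s^2 - 2*s - 2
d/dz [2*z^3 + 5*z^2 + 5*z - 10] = 6*z^2 + 10*z + 5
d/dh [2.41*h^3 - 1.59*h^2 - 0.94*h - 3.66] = 7.23*h^2 - 3.18*h - 0.94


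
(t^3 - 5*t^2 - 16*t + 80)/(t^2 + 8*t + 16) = (t^2 - 9*t + 20)/(t + 4)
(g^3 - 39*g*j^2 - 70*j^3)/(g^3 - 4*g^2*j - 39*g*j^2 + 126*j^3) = (g^2 + 7*g*j + 10*j^2)/(g^2 + 3*g*j - 18*j^2)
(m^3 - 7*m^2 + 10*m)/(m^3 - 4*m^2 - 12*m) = (-m^2 + 7*m - 10)/(-m^2 + 4*m + 12)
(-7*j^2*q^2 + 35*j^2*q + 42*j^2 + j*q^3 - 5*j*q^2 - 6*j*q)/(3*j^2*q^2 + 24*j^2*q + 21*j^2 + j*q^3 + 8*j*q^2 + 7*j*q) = (-7*j*q + 42*j + q^2 - 6*q)/(3*j*q + 21*j + q^2 + 7*q)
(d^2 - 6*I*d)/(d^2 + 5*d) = (d - 6*I)/(d + 5)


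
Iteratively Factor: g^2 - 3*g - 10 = (g + 2)*(g - 5)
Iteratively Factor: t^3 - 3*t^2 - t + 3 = (t - 1)*(t^2 - 2*t - 3) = (t - 3)*(t - 1)*(t + 1)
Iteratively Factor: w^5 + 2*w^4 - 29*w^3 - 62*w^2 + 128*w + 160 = (w - 5)*(w^4 + 7*w^3 + 6*w^2 - 32*w - 32) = (w - 5)*(w + 4)*(w^3 + 3*w^2 - 6*w - 8) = (w - 5)*(w - 2)*(w + 4)*(w^2 + 5*w + 4) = (w - 5)*(w - 2)*(w + 4)^2*(w + 1)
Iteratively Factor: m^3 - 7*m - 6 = (m + 2)*(m^2 - 2*m - 3) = (m + 1)*(m + 2)*(m - 3)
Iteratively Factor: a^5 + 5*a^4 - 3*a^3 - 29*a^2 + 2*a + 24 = (a + 1)*(a^4 + 4*a^3 - 7*a^2 - 22*a + 24) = (a - 2)*(a + 1)*(a^3 + 6*a^2 + 5*a - 12) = (a - 2)*(a + 1)*(a + 4)*(a^2 + 2*a - 3) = (a - 2)*(a + 1)*(a + 3)*(a + 4)*(a - 1)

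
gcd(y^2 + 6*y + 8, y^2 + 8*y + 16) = y + 4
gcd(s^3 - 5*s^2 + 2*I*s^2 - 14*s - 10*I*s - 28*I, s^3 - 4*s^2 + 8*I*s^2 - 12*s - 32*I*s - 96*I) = s + 2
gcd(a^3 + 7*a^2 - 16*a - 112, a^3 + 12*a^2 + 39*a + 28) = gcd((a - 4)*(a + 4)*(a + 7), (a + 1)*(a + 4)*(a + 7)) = a^2 + 11*a + 28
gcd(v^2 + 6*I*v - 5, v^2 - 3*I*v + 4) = v + I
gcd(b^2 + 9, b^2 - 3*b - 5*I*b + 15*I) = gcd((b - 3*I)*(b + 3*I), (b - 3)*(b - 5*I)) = 1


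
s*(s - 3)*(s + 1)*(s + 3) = s^4 + s^3 - 9*s^2 - 9*s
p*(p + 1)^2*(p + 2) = p^4 + 4*p^3 + 5*p^2 + 2*p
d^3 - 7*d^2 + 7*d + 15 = (d - 5)*(d - 3)*(d + 1)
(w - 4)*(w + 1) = w^2 - 3*w - 4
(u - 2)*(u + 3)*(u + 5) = u^3 + 6*u^2 - u - 30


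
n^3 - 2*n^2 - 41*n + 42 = (n - 7)*(n - 1)*(n + 6)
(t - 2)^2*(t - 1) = t^3 - 5*t^2 + 8*t - 4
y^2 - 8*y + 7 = (y - 7)*(y - 1)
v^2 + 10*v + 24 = (v + 4)*(v + 6)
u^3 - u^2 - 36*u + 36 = (u - 6)*(u - 1)*(u + 6)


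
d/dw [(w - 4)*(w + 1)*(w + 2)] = 3*w^2 - 2*w - 10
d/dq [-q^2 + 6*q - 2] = 6 - 2*q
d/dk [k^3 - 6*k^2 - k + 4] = 3*k^2 - 12*k - 1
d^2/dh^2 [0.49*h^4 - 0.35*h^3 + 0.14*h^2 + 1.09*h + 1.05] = 5.88*h^2 - 2.1*h + 0.28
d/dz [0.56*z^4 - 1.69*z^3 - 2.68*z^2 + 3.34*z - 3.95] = 2.24*z^3 - 5.07*z^2 - 5.36*z + 3.34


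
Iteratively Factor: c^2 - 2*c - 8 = (c + 2)*(c - 4)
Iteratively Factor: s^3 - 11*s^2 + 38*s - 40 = (s - 5)*(s^2 - 6*s + 8) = (s - 5)*(s - 4)*(s - 2)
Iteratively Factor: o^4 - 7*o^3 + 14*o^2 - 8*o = (o - 2)*(o^3 - 5*o^2 + 4*o) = o*(o - 2)*(o^2 - 5*o + 4) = o*(o - 2)*(o - 1)*(o - 4)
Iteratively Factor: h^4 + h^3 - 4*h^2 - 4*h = (h - 2)*(h^3 + 3*h^2 + 2*h) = (h - 2)*(h + 1)*(h^2 + 2*h) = h*(h - 2)*(h + 1)*(h + 2)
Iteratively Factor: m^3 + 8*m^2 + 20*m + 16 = (m + 2)*(m^2 + 6*m + 8) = (m + 2)^2*(m + 4)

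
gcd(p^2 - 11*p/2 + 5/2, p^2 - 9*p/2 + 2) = p - 1/2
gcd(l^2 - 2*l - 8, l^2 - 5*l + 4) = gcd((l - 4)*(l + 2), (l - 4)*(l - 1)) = l - 4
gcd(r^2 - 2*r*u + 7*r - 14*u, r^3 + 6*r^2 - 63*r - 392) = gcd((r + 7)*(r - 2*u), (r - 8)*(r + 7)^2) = r + 7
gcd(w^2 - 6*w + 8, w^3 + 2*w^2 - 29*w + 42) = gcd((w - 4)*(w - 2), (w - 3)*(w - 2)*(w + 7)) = w - 2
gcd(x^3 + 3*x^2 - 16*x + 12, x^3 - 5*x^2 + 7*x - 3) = x - 1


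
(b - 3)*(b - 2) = b^2 - 5*b + 6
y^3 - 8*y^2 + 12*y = y*(y - 6)*(y - 2)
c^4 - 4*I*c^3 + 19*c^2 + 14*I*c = c*(c - 7*I)*(c + I)*(c + 2*I)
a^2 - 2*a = a*(a - 2)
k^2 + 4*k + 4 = (k + 2)^2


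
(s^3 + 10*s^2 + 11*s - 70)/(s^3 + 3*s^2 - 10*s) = (s + 7)/s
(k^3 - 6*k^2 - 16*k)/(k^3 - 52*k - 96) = k/(k + 6)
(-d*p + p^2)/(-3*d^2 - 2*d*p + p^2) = p*(d - p)/(3*d^2 + 2*d*p - p^2)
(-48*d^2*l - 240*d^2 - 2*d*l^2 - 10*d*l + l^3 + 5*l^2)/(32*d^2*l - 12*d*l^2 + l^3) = (-6*d*l - 30*d - l^2 - 5*l)/(l*(4*d - l))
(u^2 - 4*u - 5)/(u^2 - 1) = (u - 5)/(u - 1)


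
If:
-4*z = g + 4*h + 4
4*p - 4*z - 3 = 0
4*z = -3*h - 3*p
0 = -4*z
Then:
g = -1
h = -3/4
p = 3/4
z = 0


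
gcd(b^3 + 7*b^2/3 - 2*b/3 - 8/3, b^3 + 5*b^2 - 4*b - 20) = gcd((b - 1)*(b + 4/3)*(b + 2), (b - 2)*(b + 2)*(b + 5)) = b + 2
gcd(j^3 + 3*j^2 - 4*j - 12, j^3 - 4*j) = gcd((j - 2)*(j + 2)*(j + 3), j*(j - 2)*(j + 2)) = j^2 - 4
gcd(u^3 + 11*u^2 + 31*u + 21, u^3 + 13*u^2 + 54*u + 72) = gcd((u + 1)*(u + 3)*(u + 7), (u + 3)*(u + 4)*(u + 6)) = u + 3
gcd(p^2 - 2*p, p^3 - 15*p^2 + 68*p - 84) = p - 2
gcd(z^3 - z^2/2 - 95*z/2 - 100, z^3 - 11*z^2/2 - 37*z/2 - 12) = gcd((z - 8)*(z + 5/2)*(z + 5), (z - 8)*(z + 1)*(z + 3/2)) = z - 8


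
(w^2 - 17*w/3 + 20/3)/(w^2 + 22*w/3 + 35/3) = (3*w^2 - 17*w + 20)/(3*w^2 + 22*w + 35)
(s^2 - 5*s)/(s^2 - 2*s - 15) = s/(s + 3)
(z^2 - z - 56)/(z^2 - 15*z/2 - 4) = 2*(z + 7)/(2*z + 1)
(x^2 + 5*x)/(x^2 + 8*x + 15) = x/(x + 3)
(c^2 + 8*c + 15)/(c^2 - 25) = (c + 3)/(c - 5)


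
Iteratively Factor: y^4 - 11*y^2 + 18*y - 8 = (y + 4)*(y^3 - 4*y^2 + 5*y - 2) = (y - 2)*(y + 4)*(y^2 - 2*y + 1) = (y - 2)*(y - 1)*(y + 4)*(y - 1)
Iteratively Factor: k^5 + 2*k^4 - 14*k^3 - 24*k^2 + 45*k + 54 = (k + 1)*(k^4 + k^3 - 15*k^2 - 9*k + 54) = (k - 2)*(k + 1)*(k^3 + 3*k^2 - 9*k - 27) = (k - 3)*(k - 2)*(k + 1)*(k^2 + 6*k + 9) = (k - 3)*(k - 2)*(k + 1)*(k + 3)*(k + 3)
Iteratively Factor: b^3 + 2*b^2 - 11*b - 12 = (b - 3)*(b^2 + 5*b + 4) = (b - 3)*(b + 4)*(b + 1)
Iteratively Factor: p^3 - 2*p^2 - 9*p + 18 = (p - 3)*(p^2 + p - 6) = (p - 3)*(p + 3)*(p - 2)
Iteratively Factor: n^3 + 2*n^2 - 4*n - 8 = (n + 2)*(n^2 - 4) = (n - 2)*(n + 2)*(n + 2)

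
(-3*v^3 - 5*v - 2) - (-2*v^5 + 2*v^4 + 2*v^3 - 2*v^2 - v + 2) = 2*v^5 - 2*v^4 - 5*v^3 + 2*v^2 - 4*v - 4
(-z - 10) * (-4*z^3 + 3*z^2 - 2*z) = 4*z^4 + 37*z^3 - 28*z^2 + 20*z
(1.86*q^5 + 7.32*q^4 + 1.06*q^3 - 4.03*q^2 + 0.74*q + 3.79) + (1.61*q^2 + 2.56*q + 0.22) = 1.86*q^5 + 7.32*q^4 + 1.06*q^3 - 2.42*q^2 + 3.3*q + 4.01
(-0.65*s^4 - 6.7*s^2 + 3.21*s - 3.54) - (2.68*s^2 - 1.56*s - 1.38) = -0.65*s^4 - 9.38*s^2 + 4.77*s - 2.16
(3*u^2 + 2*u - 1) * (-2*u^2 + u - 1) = -6*u^4 - u^3 + u^2 - 3*u + 1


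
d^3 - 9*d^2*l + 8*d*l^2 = d*(d - 8*l)*(d - l)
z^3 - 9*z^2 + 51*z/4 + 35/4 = (z - 7)*(z - 5/2)*(z + 1/2)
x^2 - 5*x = x*(x - 5)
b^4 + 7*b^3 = b^3*(b + 7)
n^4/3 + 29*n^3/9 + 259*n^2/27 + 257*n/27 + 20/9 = (n/3 + 1)*(n + 1/3)*(n + 4/3)*(n + 5)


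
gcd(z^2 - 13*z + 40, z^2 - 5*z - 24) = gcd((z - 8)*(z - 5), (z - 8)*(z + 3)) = z - 8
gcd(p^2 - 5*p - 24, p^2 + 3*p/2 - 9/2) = p + 3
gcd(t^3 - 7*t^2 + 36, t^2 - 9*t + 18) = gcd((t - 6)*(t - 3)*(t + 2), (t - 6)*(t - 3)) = t^2 - 9*t + 18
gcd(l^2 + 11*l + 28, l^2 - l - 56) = l + 7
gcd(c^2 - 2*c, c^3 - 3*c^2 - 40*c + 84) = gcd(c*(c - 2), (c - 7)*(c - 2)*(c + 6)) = c - 2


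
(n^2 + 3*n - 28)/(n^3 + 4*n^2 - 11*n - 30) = (n^2 + 3*n - 28)/(n^3 + 4*n^2 - 11*n - 30)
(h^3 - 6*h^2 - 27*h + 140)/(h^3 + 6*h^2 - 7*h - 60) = (h^2 - 11*h + 28)/(h^2 + h - 12)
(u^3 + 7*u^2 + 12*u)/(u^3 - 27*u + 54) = u*(u^2 + 7*u + 12)/(u^3 - 27*u + 54)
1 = 1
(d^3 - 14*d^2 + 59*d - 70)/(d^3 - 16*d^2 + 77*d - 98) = (d - 5)/(d - 7)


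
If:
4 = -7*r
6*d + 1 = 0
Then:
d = -1/6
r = -4/7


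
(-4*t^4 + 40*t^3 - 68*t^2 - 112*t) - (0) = -4*t^4 + 40*t^3 - 68*t^2 - 112*t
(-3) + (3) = 0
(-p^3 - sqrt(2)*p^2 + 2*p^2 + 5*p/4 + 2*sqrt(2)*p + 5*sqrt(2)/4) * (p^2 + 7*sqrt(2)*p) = -p^5 - 8*sqrt(2)*p^4 + 2*p^4 - 51*p^3/4 + 16*sqrt(2)*p^3 + 10*sqrt(2)*p^2 + 28*p^2 + 35*p/2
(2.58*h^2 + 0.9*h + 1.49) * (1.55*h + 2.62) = 3.999*h^3 + 8.1546*h^2 + 4.6675*h + 3.9038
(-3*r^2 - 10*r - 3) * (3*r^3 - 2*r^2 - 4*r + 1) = -9*r^5 - 24*r^4 + 23*r^3 + 43*r^2 + 2*r - 3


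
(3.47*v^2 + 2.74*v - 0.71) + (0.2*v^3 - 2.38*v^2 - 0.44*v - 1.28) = 0.2*v^3 + 1.09*v^2 + 2.3*v - 1.99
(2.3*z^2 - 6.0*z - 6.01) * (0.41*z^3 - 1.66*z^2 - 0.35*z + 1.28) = 0.943*z^5 - 6.278*z^4 + 6.6909*z^3 + 15.0206*z^2 - 5.5765*z - 7.6928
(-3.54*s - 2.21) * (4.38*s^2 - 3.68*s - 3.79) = -15.5052*s^3 + 3.3474*s^2 + 21.5494*s + 8.3759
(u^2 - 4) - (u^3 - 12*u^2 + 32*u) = -u^3 + 13*u^2 - 32*u - 4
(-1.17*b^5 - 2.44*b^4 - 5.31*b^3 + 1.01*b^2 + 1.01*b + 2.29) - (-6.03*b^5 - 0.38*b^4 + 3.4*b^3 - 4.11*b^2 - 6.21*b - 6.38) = 4.86*b^5 - 2.06*b^4 - 8.71*b^3 + 5.12*b^2 + 7.22*b + 8.67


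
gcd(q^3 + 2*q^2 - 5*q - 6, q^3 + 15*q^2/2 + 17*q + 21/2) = q^2 + 4*q + 3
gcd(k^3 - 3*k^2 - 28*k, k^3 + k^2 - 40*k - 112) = k^2 - 3*k - 28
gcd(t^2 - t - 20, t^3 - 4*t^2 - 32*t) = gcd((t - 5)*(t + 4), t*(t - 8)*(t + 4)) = t + 4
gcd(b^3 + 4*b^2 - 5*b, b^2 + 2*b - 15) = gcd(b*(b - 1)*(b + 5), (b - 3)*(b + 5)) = b + 5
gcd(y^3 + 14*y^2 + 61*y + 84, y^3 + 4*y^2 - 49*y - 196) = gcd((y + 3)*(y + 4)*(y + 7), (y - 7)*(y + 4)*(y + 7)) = y^2 + 11*y + 28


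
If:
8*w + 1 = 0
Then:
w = -1/8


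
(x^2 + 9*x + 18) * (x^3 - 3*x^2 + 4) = x^5 + 6*x^4 - 9*x^3 - 50*x^2 + 36*x + 72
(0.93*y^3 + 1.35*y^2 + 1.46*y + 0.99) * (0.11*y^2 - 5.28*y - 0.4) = 0.1023*y^5 - 4.7619*y^4 - 7.3394*y^3 - 8.1399*y^2 - 5.8112*y - 0.396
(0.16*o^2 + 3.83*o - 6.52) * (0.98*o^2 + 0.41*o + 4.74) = 0.1568*o^4 + 3.819*o^3 - 4.0609*o^2 + 15.481*o - 30.9048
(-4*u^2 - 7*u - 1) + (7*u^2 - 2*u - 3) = 3*u^2 - 9*u - 4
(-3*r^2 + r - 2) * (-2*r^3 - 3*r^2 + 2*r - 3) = 6*r^5 + 7*r^4 - 5*r^3 + 17*r^2 - 7*r + 6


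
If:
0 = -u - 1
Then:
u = -1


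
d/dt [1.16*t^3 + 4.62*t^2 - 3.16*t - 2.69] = 3.48*t^2 + 9.24*t - 3.16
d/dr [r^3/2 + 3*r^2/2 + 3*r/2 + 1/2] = 3*r^2/2 + 3*r + 3/2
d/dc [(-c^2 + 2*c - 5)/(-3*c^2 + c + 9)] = (5*c^2 - 48*c + 23)/(9*c^4 - 6*c^3 - 53*c^2 + 18*c + 81)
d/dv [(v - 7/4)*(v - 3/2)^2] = (v - 3/2)*(3*v - 5)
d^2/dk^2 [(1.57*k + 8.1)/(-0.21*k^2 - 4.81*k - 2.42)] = (-(0.42*k + 4.81)*(0.84*k + 9.62)*(1.57*k + 8.1) + (1.9782*k + 18.5054)*(0.21*k^2 + 4.81*k + 2.42))/(0.21*k^2 + 4.81*k + 2.42)^3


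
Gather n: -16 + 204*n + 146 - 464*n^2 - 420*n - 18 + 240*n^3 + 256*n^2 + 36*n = 240*n^3 - 208*n^2 - 180*n + 112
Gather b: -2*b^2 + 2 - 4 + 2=-2*b^2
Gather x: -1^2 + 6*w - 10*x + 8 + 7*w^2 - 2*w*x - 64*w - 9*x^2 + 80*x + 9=7*w^2 - 58*w - 9*x^2 + x*(70 - 2*w) + 16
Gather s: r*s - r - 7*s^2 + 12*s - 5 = -r - 7*s^2 + s*(r + 12) - 5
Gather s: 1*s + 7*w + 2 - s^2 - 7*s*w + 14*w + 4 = -s^2 + s*(1 - 7*w) + 21*w + 6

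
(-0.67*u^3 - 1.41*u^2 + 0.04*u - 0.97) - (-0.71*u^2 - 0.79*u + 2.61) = -0.67*u^3 - 0.7*u^2 + 0.83*u - 3.58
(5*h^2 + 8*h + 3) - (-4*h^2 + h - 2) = 9*h^2 + 7*h + 5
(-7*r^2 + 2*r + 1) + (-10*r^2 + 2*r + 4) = -17*r^2 + 4*r + 5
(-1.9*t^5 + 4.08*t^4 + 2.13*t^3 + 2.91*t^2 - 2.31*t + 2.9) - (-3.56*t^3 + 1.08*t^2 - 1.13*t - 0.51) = -1.9*t^5 + 4.08*t^4 + 5.69*t^3 + 1.83*t^2 - 1.18*t + 3.41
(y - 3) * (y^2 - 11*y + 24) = y^3 - 14*y^2 + 57*y - 72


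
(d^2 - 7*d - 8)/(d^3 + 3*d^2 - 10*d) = (d^2 - 7*d - 8)/(d*(d^2 + 3*d - 10))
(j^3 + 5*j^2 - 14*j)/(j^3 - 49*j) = (j - 2)/(j - 7)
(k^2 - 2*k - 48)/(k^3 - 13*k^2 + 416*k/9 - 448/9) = 9*(k + 6)/(9*k^2 - 45*k + 56)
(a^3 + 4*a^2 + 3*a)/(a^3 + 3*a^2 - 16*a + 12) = a*(a^2 + 4*a + 3)/(a^3 + 3*a^2 - 16*a + 12)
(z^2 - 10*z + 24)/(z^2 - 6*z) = (z - 4)/z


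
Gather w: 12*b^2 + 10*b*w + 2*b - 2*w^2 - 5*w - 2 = 12*b^2 + 2*b - 2*w^2 + w*(10*b - 5) - 2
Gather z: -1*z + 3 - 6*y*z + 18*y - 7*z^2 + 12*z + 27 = 18*y - 7*z^2 + z*(11 - 6*y) + 30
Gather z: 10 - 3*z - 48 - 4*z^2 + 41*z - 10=-4*z^2 + 38*z - 48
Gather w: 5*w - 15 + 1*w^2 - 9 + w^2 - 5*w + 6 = 2*w^2 - 18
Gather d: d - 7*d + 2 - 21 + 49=30 - 6*d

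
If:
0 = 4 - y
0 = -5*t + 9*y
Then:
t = 36/5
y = 4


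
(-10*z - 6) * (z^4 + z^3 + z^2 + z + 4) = -10*z^5 - 16*z^4 - 16*z^3 - 16*z^2 - 46*z - 24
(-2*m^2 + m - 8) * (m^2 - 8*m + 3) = -2*m^4 + 17*m^3 - 22*m^2 + 67*m - 24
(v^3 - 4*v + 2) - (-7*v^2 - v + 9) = v^3 + 7*v^2 - 3*v - 7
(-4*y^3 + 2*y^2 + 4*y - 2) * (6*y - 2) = -24*y^4 + 20*y^3 + 20*y^2 - 20*y + 4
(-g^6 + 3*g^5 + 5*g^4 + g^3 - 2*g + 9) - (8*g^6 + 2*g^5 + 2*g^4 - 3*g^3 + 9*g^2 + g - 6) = -9*g^6 + g^5 + 3*g^4 + 4*g^3 - 9*g^2 - 3*g + 15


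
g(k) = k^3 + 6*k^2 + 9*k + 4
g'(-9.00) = 144.00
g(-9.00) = -320.00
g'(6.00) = 189.00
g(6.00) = 490.00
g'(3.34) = 82.55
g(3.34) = 138.25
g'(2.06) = 46.45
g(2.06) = 56.74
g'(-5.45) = 32.71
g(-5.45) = -28.71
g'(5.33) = 158.19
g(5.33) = 373.84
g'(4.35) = 117.97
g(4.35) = 239.00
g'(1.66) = 37.19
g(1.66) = 40.05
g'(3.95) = 103.21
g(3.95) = 194.79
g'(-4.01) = 9.12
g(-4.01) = -0.09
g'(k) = 3*k^2 + 12*k + 9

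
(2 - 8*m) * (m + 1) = -8*m^2 - 6*m + 2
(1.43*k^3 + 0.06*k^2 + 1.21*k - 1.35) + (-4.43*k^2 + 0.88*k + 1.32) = 1.43*k^3 - 4.37*k^2 + 2.09*k - 0.03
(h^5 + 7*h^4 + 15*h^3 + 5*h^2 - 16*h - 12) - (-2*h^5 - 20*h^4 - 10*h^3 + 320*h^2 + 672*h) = 3*h^5 + 27*h^4 + 25*h^3 - 315*h^2 - 688*h - 12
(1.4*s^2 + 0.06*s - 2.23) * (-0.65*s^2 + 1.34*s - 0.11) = -0.91*s^4 + 1.837*s^3 + 1.3759*s^2 - 2.9948*s + 0.2453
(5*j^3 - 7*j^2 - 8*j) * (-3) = -15*j^3 + 21*j^2 + 24*j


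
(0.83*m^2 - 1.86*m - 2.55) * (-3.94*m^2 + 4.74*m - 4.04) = -3.2702*m^4 + 11.2626*m^3 - 2.1226*m^2 - 4.5726*m + 10.302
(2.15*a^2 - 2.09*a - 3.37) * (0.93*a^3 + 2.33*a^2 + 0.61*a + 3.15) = 1.9995*a^5 + 3.0658*a^4 - 6.6923*a^3 - 2.3545*a^2 - 8.6392*a - 10.6155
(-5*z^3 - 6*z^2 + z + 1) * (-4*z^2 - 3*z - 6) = 20*z^5 + 39*z^4 + 44*z^3 + 29*z^2 - 9*z - 6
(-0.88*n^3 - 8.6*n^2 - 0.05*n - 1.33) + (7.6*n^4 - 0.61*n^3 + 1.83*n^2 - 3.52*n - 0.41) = 7.6*n^4 - 1.49*n^3 - 6.77*n^2 - 3.57*n - 1.74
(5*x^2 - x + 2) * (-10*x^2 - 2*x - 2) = -50*x^4 - 28*x^2 - 2*x - 4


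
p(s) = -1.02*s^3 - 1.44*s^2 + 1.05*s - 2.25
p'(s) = -3.06*s^2 - 2.88*s + 1.05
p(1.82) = -11.26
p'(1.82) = -14.33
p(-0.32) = -2.70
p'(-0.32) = 1.66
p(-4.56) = 59.73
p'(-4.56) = -49.45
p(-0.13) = -2.41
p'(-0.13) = 1.37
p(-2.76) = 5.33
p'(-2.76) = -14.31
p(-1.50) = -3.62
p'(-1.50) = -1.52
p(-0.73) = -3.39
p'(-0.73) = 1.52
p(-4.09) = 39.15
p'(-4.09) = -38.36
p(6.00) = -268.11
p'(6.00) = -126.39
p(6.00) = -268.11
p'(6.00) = -126.39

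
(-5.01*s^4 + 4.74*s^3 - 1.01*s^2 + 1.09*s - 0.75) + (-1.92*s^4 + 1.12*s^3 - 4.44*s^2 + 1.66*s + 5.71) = -6.93*s^4 + 5.86*s^3 - 5.45*s^2 + 2.75*s + 4.96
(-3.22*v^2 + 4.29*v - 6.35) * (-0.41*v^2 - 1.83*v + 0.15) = 1.3202*v^4 + 4.1337*v^3 - 5.7302*v^2 + 12.264*v - 0.9525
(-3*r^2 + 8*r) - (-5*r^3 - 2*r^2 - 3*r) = 5*r^3 - r^2 + 11*r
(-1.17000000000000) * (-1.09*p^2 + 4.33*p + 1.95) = 1.2753*p^2 - 5.0661*p - 2.2815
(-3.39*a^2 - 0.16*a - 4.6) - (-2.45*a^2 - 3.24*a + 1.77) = -0.94*a^2 + 3.08*a - 6.37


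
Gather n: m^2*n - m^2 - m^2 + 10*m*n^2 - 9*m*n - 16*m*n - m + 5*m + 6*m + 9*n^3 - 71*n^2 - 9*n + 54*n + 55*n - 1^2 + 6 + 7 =-2*m^2 + 10*m + 9*n^3 + n^2*(10*m - 71) + n*(m^2 - 25*m + 100) + 12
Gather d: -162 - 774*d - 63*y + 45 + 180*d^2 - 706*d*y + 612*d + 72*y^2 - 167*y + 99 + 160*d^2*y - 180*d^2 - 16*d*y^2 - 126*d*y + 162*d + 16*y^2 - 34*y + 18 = 160*d^2*y + d*(-16*y^2 - 832*y) + 88*y^2 - 264*y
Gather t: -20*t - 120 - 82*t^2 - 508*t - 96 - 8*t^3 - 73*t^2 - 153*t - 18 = -8*t^3 - 155*t^2 - 681*t - 234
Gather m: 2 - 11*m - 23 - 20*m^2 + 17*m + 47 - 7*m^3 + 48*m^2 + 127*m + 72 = -7*m^3 + 28*m^2 + 133*m + 98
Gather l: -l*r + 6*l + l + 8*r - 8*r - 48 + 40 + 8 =l*(7 - r)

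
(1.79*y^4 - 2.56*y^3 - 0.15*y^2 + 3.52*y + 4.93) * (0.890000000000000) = 1.5931*y^4 - 2.2784*y^3 - 0.1335*y^2 + 3.1328*y + 4.3877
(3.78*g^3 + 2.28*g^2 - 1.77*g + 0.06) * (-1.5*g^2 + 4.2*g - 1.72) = -5.67*g^5 + 12.456*g^4 + 5.7294*g^3 - 11.4456*g^2 + 3.2964*g - 0.1032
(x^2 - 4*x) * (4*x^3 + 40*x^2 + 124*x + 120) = 4*x^5 + 24*x^4 - 36*x^3 - 376*x^2 - 480*x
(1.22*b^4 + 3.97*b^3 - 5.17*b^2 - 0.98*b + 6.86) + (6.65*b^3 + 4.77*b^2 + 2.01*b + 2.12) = 1.22*b^4 + 10.62*b^3 - 0.4*b^2 + 1.03*b + 8.98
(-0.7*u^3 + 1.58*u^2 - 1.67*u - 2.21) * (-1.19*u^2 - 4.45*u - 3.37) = 0.833*u^5 + 1.2348*u^4 - 2.6847*u^3 + 4.7368*u^2 + 15.4624*u + 7.4477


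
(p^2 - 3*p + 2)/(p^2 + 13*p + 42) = (p^2 - 3*p + 2)/(p^2 + 13*p + 42)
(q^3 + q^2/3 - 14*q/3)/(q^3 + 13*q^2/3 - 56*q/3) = (3*q^2 + q - 14)/(3*q^2 + 13*q - 56)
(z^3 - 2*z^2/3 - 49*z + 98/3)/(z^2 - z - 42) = (3*z^2 + 19*z - 14)/(3*(z + 6))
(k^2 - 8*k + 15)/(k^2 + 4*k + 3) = (k^2 - 8*k + 15)/(k^2 + 4*k + 3)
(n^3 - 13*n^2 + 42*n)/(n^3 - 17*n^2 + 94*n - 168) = n/(n - 4)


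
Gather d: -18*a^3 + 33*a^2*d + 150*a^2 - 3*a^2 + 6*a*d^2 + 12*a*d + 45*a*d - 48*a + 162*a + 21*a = -18*a^3 + 147*a^2 + 6*a*d^2 + 135*a + d*(33*a^2 + 57*a)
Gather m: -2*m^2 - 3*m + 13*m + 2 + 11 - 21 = -2*m^2 + 10*m - 8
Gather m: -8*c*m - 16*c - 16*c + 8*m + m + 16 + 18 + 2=-32*c + m*(9 - 8*c) + 36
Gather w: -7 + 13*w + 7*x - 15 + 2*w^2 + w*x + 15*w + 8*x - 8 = 2*w^2 + w*(x + 28) + 15*x - 30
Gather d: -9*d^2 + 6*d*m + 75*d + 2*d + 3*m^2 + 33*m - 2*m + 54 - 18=-9*d^2 + d*(6*m + 77) + 3*m^2 + 31*m + 36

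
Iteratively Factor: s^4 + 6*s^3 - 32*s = (s + 4)*(s^3 + 2*s^2 - 8*s) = (s + 4)^2*(s^2 - 2*s) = s*(s + 4)^2*(s - 2)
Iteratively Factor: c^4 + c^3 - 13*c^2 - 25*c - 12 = (c + 1)*(c^3 - 13*c - 12) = (c + 1)^2*(c^2 - c - 12) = (c + 1)^2*(c + 3)*(c - 4)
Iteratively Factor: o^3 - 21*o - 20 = (o + 1)*(o^2 - o - 20) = (o - 5)*(o + 1)*(o + 4)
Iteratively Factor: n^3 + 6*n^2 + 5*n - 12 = (n - 1)*(n^2 + 7*n + 12) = (n - 1)*(n + 3)*(n + 4)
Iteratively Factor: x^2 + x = (x + 1)*(x)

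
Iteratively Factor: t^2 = (t)*(t)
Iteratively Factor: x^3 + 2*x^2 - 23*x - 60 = (x + 3)*(x^2 - x - 20) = (x - 5)*(x + 3)*(x + 4)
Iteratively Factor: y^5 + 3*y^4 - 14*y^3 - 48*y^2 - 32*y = (y + 1)*(y^4 + 2*y^3 - 16*y^2 - 32*y) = (y - 4)*(y + 1)*(y^3 + 6*y^2 + 8*y) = (y - 4)*(y + 1)*(y + 4)*(y^2 + 2*y) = (y - 4)*(y + 1)*(y + 2)*(y + 4)*(y)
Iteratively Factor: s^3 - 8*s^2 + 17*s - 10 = (s - 5)*(s^2 - 3*s + 2) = (s - 5)*(s - 1)*(s - 2)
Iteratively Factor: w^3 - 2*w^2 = (w - 2)*(w^2) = w*(w - 2)*(w)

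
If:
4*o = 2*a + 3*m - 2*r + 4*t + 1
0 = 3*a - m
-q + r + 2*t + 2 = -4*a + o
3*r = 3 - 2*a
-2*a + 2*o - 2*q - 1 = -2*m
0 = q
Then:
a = 24/29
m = 72/29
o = -67/58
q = 0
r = 13/29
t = -401/116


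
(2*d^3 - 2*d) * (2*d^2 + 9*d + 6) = 4*d^5 + 18*d^4 + 8*d^3 - 18*d^2 - 12*d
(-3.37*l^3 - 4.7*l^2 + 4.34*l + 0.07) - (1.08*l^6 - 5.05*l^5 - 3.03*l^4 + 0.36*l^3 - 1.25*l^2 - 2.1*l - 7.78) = -1.08*l^6 + 5.05*l^5 + 3.03*l^4 - 3.73*l^3 - 3.45*l^2 + 6.44*l + 7.85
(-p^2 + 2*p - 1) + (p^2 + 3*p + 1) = 5*p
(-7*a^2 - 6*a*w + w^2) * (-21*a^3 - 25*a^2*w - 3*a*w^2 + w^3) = 147*a^5 + 301*a^4*w + 150*a^3*w^2 - 14*a^2*w^3 - 9*a*w^4 + w^5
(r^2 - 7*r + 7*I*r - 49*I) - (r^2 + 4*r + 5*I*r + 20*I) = -11*r + 2*I*r - 69*I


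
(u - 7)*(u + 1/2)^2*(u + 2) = u^4 - 4*u^3 - 75*u^2/4 - 61*u/4 - 7/2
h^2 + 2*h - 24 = (h - 4)*(h + 6)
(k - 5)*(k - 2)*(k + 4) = k^3 - 3*k^2 - 18*k + 40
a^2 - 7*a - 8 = (a - 8)*(a + 1)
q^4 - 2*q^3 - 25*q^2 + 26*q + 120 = (q - 5)*(q - 3)*(q + 2)*(q + 4)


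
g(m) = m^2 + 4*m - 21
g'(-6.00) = -8.00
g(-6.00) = -9.00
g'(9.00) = 22.00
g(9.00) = 96.00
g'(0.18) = 4.36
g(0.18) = -20.25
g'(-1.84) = 0.32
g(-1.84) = -24.97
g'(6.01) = 16.02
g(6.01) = 39.16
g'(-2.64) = -1.28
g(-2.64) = -24.59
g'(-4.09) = -4.18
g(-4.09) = -20.63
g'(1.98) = 7.96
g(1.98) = -9.16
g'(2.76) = 9.52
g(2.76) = -2.34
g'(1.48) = 6.96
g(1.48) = -12.89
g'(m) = 2*m + 4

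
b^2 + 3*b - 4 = (b - 1)*(b + 4)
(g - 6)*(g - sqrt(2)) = g^2 - 6*g - sqrt(2)*g + 6*sqrt(2)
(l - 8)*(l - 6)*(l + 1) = l^3 - 13*l^2 + 34*l + 48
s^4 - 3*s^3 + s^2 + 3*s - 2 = (s - 2)*(s - 1)^2*(s + 1)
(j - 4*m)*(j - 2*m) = j^2 - 6*j*m + 8*m^2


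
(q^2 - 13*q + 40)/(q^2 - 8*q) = (q - 5)/q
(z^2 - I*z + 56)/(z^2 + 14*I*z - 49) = (z - 8*I)/(z + 7*I)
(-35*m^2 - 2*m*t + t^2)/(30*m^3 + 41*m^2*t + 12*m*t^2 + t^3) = (-7*m + t)/(6*m^2 + 7*m*t + t^2)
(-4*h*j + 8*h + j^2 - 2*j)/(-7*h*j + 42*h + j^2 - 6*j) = (4*h*j - 8*h - j^2 + 2*j)/(7*h*j - 42*h - j^2 + 6*j)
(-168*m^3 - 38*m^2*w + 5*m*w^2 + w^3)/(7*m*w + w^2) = -24*m^2/w - 2*m + w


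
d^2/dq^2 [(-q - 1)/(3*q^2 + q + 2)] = 2*(-(q + 1)*(6*q + 1)^2 + (9*q + 4)*(3*q^2 + q + 2))/(3*q^2 + q + 2)^3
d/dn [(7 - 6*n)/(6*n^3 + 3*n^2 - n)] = (72*n^3 - 108*n^2 - 42*n + 7)/(n^2*(36*n^4 + 36*n^3 - 3*n^2 - 6*n + 1))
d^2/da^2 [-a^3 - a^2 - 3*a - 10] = -6*a - 2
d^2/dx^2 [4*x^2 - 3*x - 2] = 8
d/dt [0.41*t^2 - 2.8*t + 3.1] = 0.82*t - 2.8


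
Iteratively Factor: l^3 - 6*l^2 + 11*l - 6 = (l - 1)*(l^2 - 5*l + 6) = (l - 3)*(l - 1)*(l - 2)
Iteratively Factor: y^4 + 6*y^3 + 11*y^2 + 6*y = (y + 1)*(y^3 + 5*y^2 + 6*y) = (y + 1)*(y + 3)*(y^2 + 2*y) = (y + 1)*(y + 2)*(y + 3)*(y)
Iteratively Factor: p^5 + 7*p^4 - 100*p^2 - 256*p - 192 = (p + 2)*(p^4 + 5*p^3 - 10*p^2 - 80*p - 96) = (p + 2)^2*(p^3 + 3*p^2 - 16*p - 48) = (p + 2)^2*(p + 3)*(p^2 - 16) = (p + 2)^2*(p + 3)*(p + 4)*(p - 4)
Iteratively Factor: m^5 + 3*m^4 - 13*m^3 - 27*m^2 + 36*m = (m + 4)*(m^4 - m^3 - 9*m^2 + 9*m) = (m + 3)*(m + 4)*(m^3 - 4*m^2 + 3*m) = (m - 3)*(m + 3)*(m + 4)*(m^2 - m) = (m - 3)*(m - 1)*(m + 3)*(m + 4)*(m)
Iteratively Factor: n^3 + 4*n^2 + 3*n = (n + 3)*(n^2 + n) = n*(n + 3)*(n + 1)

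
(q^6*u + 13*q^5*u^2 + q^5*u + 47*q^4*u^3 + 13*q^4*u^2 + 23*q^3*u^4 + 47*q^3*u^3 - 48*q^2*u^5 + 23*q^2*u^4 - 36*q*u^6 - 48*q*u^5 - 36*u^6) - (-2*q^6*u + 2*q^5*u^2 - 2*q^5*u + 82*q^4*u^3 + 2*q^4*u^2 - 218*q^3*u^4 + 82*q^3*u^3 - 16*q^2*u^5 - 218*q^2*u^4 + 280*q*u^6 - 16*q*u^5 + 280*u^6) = 3*q^6*u + 11*q^5*u^2 + 3*q^5*u - 35*q^4*u^3 + 11*q^4*u^2 + 241*q^3*u^4 - 35*q^3*u^3 - 32*q^2*u^5 + 241*q^2*u^4 - 316*q*u^6 - 32*q*u^5 - 316*u^6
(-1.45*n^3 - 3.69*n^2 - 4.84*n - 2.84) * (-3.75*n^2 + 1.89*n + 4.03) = 5.4375*n^5 + 11.097*n^4 + 5.3324*n^3 - 13.3683*n^2 - 24.8728*n - 11.4452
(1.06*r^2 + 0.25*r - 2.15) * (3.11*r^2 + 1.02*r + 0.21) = 3.2966*r^4 + 1.8587*r^3 - 6.2089*r^2 - 2.1405*r - 0.4515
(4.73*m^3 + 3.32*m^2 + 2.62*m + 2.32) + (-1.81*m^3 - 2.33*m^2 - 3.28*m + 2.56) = 2.92*m^3 + 0.99*m^2 - 0.66*m + 4.88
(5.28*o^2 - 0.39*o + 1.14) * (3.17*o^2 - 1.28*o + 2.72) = 16.7376*o^4 - 7.9947*o^3 + 18.4746*o^2 - 2.52*o + 3.1008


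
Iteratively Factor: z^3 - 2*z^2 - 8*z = (z - 4)*(z^2 + 2*z) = z*(z - 4)*(z + 2)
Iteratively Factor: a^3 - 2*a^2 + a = (a - 1)*(a^2 - a) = a*(a - 1)*(a - 1)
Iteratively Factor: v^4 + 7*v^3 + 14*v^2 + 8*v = (v + 2)*(v^3 + 5*v^2 + 4*v) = (v + 2)*(v + 4)*(v^2 + v) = v*(v + 2)*(v + 4)*(v + 1)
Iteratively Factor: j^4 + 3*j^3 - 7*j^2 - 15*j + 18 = (j - 2)*(j^3 + 5*j^2 + 3*j - 9) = (j - 2)*(j + 3)*(j^2 + 2*j - 3) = (j - 2)*(j + 3)^2*(j - 1)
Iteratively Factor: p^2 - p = (p - 1)*(p)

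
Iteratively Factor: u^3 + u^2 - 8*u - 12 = (u + 2)*(u^2 - u - 6) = (u - 3)*(u + 2)*(u + 2)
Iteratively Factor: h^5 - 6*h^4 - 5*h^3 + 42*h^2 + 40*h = (h)*(h^4 - 6*h^3 - 5*h^2 + 42*h + 40) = h*(h + 2)*(h^3 - 8*h^2 + 11*h + 20) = h*(h + 1)*(h + 2)*(h^2 - 9*h + 20) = h*(h - 5)*(h + 1)*(h + 2)*(h - 4)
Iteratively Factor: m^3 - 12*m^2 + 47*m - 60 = (m - 4)*(m^2 - 8*m + 15) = (m - 5)*(m - 4)*(m - 3)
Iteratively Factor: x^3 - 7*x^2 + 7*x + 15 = (x + 1)*(x^2 - 8*x + 15) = (x - 5)*(x + 1)*(x - 3)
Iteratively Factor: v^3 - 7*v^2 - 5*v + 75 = (v - 5)*(v^2 - 2*v - 15) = (v - 5)^2*(v + 3)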